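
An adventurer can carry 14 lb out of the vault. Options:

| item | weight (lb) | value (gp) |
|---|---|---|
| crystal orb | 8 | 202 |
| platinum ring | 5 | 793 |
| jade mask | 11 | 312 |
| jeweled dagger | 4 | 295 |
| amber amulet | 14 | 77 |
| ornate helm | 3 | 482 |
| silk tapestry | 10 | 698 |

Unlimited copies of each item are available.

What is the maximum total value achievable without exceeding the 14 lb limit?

2239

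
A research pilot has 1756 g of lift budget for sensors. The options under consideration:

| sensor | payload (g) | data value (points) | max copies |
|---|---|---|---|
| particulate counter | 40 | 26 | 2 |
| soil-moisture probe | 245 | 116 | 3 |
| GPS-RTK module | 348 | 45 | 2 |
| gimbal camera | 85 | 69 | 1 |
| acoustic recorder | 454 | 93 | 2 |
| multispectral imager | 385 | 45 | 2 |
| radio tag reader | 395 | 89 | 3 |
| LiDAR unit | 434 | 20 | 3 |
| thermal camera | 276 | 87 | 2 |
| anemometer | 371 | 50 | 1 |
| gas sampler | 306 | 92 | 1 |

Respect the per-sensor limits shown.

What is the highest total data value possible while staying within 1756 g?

709

Taking the top-ratio sensors first gives 2×particulate counter + 3×soil-moisture probe + gimbal camera + 2×thermal camera for 643 (1452 g).
Dropping particulate counter frees 40 g; slotting in gas sampler (306 g) lifts the total to 709 at 1718 g.
No other feasible combination exceeds 709.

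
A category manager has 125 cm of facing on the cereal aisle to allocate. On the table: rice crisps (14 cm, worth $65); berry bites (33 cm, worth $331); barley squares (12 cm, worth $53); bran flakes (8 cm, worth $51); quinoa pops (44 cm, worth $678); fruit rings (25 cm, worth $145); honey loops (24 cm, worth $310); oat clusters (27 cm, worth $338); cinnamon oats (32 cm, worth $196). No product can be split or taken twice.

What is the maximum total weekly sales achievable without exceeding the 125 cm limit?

The ratio heuristic lands on rice crisps + bran flakes + quinoa pops + honey loops + oat clusters (1442) but leaves 8 cm idle.
Replace rice crisps and bran flakes with fruit rings: the trade gains 29 net, giving 1471 at 120 cm.

1471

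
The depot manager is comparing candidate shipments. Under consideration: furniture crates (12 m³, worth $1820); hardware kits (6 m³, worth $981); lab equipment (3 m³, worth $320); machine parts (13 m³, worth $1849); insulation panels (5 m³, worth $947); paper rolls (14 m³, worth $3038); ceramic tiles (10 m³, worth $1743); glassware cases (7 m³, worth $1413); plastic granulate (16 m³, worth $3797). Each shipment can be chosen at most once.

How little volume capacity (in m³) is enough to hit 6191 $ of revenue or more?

29

Need the lightest bundle worth ≥ 6191.
hardware kits + glassware cases + plastic granulate reaches 6191 using 29 m³.
Any bundle with less than 29 m³ falls short of 6191.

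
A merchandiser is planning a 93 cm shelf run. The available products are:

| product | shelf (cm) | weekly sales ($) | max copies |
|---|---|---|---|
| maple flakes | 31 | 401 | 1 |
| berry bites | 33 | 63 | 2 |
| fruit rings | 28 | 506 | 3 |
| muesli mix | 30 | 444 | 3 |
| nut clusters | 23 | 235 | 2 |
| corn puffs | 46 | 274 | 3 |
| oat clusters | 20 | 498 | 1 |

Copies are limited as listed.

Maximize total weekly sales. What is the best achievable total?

Ranking by ratio (weekly sales/cm): oat clusters 24.90, fruit rings 18.07, muesli mix 14.80, maple flakes 12.94.
Taking the top-ratio products first gives 2×fruit rings + oat clusters for 1510 (76 cm).
The 20 cm tied up in oat clusters is better spent on fruit rings — total rises to 1518 (84 cm).
Every other selection either busts 93 cm or exceeds an availability limit or fails to beat 1518.

1518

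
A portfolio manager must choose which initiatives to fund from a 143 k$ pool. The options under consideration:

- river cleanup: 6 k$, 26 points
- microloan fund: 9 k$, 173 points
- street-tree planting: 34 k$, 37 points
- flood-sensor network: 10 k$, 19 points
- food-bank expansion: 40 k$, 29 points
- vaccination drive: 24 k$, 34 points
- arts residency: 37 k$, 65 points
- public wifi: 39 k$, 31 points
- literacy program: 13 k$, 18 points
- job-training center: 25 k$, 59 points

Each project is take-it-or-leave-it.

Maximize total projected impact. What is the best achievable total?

By projected impact per k$: microloan fund 19.22, river cleanup 4.33, job-training center 2.36 lead.
Filling by ratio: river cleanup + microloan fund + flood-sensor network + vaccination drive + arts residency + literacy program + job-training center for 394, with 19 k$ left unused.
Replace vaccination drive with street-tree planting: the trade gains 3 net, giving 397 at 134 k$.

397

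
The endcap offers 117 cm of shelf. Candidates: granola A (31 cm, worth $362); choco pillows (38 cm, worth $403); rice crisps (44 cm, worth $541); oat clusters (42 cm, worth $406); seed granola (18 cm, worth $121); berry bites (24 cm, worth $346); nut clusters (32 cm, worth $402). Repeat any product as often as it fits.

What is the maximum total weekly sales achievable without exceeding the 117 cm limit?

Ranking by ratio (weekly sales/cm): berry bites 14.42, nut clusters 12.56, rice crisps 12.30, granola A 11.68.
The ratio heuristic lands on seed granola + 4×berry bites (1505) but leaves 3 cm idle.
Dropping seed granola and berry bites frees 42 cm; slotting in rice crisps (44 cm) lifts the total to 1579 at 116 cm.
No other feasible combination exceeds 1579.

1579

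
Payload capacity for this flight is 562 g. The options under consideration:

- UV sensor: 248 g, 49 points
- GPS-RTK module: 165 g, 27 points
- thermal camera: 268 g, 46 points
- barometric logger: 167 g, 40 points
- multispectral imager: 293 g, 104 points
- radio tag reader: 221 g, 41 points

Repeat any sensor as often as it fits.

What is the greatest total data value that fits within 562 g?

153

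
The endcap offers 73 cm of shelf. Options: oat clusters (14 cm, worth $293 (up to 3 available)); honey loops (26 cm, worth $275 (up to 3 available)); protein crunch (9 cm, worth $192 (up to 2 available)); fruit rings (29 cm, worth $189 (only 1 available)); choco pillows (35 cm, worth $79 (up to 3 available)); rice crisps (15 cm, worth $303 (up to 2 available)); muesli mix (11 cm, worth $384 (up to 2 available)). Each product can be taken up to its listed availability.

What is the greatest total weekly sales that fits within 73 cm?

By weekly sales per cm: muesli mix 34.91, protein crunch 21.33, oat clusters 20.93 lead.
The ratio heuristic lands on 2×oat clusters + 2×protein crunch + 2×muesli mix (1738) but leaves 5 cm idle.
Dropping protein crunch frees 9 cm; slotting in oat clusters (14 cm) lifts the total to 1839 at 73 cm.
No other feasible combination exceeds 1839.

1839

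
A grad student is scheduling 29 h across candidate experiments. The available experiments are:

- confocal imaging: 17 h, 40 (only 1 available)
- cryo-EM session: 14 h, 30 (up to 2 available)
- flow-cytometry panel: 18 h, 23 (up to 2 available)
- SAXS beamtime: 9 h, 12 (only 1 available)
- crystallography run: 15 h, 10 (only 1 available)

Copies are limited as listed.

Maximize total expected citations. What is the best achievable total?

60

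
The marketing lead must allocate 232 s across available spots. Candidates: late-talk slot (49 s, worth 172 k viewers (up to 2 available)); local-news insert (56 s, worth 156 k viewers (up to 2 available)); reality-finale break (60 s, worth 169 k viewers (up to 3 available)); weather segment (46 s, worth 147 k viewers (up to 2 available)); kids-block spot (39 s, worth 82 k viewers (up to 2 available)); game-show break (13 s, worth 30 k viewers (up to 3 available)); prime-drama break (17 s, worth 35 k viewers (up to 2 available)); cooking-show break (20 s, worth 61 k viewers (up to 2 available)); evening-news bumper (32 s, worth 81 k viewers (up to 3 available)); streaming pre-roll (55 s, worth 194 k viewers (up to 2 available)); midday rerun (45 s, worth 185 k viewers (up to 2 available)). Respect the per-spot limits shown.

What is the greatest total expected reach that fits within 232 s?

By expected reach per s: midday rerun 4.11, streaming pre-roll 3.53, late-talk slot 3.51, weather segment 3.20 lead.
A density-first pass picks cooking-show break + 2×streaming pre-roll + 2×midday rerun — 819 at 220 s.
Dropping cooking-show break frees 20 s; slotting in evening-news bumper (32 s) lifts the total to 839 at 232 s.
Nothing else within 232 s beats 839.

839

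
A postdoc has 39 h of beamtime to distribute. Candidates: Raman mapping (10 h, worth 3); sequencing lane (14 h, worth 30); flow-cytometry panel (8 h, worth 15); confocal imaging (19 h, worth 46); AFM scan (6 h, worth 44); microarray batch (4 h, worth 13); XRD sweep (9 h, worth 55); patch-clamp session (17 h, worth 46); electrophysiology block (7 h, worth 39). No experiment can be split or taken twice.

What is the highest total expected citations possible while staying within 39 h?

184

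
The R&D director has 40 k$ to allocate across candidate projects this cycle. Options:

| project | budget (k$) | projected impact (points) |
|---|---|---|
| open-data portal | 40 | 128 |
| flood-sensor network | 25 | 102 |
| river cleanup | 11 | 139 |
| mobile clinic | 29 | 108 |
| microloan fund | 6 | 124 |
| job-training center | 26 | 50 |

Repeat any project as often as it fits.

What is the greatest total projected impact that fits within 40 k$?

Density check — microloan fund 20.67, river cleanup 12.64, flood-sensor network 4.08, mobile clinic 3.72 are the best per k$.
6×microloan fund uses 36 of the 40 k$ and totals 744.
That's the maximum — no swap from here does better than 744.

744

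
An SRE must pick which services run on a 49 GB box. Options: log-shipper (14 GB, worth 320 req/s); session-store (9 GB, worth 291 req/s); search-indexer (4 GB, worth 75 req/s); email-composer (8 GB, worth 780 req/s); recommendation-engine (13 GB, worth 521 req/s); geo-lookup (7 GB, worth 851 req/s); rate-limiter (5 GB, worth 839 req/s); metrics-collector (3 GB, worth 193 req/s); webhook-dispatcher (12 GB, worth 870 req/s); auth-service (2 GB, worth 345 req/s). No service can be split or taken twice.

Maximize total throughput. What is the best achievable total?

Greedy by ratio would take session-store + email-composer + geo-lookup + rate-limiter + metrics-collector + webhook-dispatcher + auth-service: 46 GB used, total 4169.
The 12 GB tied up in session-store and metrics-collector is better spent on recommendation-engine — total rises to 4206 (47 GB).
Runner-up session-store + email-composer + geo-lookup + rate-limiter + metrics-collector + webhook-dispatcher + auth-service tops out at 4169.

4206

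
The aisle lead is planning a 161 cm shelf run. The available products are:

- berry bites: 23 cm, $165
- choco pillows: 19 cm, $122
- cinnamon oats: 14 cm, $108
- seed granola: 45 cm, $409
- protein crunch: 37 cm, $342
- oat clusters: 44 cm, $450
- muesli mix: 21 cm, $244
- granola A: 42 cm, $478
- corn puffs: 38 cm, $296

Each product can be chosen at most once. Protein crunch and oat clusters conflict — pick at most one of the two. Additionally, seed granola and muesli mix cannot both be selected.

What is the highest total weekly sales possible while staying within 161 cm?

1576

Taking cinnamon oats + oat clusters + muesli mix + granola A + corn puffs: 159 cm used, 1576 in weekly sales.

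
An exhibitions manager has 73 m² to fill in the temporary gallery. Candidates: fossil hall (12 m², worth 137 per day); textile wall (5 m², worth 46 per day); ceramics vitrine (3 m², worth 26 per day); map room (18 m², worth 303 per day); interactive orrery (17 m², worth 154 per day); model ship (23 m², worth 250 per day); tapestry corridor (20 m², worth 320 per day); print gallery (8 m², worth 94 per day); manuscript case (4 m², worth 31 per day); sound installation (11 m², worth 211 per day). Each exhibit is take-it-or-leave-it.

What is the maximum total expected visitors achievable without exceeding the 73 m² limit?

Greedy by ratio would take fossil hall + ceramics vitrine + map room + tapestry corridor + print gallery + sound installation: 72 m² used, total 1091.
Dropping ceramics vitrine frees 3 m²; slotting in manuscript case (4 m²) lifts the total to 1096 at 73 m².

1096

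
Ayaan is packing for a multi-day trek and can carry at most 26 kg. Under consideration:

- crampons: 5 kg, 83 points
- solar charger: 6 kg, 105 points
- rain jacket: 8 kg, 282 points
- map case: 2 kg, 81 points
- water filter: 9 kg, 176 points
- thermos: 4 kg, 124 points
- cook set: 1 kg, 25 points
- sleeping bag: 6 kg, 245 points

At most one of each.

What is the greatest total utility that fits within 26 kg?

840

Density check — sleeping bag 40.83, map case 40.50, rain jacket 35.25, thermos 31.00 are the best per kg.
Taking crampons + rain jacket + map case + thermos + cook set + sleeping bag: 26 kg used, 840 in utility.
An exhaustive check of the 256 subsets confirms 840.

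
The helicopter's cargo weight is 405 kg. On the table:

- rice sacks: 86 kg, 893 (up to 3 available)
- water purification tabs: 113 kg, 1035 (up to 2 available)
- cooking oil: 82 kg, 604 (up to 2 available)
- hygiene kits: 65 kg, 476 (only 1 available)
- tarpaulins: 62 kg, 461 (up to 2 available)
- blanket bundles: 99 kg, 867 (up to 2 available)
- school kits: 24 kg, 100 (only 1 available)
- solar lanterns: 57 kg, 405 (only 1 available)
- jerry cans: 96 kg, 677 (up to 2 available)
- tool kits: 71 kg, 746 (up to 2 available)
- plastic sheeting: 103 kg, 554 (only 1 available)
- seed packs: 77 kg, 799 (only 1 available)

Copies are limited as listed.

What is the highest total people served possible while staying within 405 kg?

4171

By people served per kg: tool kits 10.51, rice sacks 10.38, seed packs 10.38, water purification tabs 9.16 lead.
Best packing: 3×rice sacks + 2×tool kits — 400 kg, 4171 total.
The spare 5 kg is too small for any remaining supply, and no exchange beats 4171.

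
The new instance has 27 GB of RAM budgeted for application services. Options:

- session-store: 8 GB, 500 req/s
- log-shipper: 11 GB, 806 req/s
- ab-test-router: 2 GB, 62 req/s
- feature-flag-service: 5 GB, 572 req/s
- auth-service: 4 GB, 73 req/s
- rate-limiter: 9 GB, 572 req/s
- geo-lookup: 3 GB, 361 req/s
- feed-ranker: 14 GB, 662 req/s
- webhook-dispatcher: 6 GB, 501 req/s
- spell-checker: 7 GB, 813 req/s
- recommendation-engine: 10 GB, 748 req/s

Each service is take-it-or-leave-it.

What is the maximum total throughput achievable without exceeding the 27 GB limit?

2556

A density-first pass picks ab-test-router + feature-flag-service + auth-service + geo-lookup + webhook-dispatcher + spell-checker — 2382 at 27 GB.
Dropping auth-service and webhook-dispatcher frees 10 GB; slotting in recommendation-engine (10 GB) lifts the total to 2556 at 27 GB.
No other feasible combination exceeds 2556.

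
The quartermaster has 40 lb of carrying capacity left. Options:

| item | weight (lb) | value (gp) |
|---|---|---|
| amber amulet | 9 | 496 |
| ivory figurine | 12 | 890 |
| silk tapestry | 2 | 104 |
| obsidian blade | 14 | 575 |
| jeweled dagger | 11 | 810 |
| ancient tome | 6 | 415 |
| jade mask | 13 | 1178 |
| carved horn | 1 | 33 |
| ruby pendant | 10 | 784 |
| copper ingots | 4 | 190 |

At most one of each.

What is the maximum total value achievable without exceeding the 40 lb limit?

Density check — jade mask 90.62, ruby pendant 78.40, ivory figurine 74.17, jeweled dagger 73.64 are the best per lb.
Filling by ratio: ivory figurine + silk tapestry + jade mask + carved horn + ruby pendant for 2989, with 2 lb left unused.
A better packing is jeweled dagger + ancient tome + jade mask + ruby pendant: 40 lb, total 3187.
Runner-up ivory figurine + jade mask + carved horn + ruby pendant + copper ingots tops out at 3075.

3187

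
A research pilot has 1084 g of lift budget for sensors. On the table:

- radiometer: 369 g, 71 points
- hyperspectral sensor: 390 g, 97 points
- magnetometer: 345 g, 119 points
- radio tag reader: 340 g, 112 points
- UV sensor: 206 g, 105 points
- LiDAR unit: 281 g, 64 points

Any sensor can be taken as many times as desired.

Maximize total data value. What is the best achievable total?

Density check — UV sensor 0.51, magnetometer 0.34, radio tag reader 0.33, hyperspectral sensor 0.25 are the best per g.
Taking 5×UV sensor: 1030 g used, 525 in data value.

525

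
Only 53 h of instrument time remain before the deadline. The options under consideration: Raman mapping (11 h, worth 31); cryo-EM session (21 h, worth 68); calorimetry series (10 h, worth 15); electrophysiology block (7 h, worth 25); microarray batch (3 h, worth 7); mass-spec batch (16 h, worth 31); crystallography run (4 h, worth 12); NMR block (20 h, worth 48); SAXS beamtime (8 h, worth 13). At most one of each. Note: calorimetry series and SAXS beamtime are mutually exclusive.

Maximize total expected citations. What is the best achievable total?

153

Density check — electrophysiology block 3.57, cryo-EM session 3.24, crystallography run 3.00 are the best per h.
Filling by ratio: Raman mapping + cryo-EM session + electrophysiology block + microarray batch + crystallography run for 143, with 7 h left unused.
Replace Raman mapping and microarray batch with NMR block: the trade gains 10 net, giving 153 at 52 h.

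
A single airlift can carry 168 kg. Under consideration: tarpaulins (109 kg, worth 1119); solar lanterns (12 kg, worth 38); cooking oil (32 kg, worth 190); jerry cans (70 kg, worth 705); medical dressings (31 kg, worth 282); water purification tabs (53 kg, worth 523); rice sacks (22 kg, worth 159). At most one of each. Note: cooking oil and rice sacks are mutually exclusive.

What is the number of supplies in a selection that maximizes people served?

The maximum people served within 168 kg is 1642.
One optimal bundle: tarpaulins + water purification tabs (162 kg).
Every optimal selection uses 2 supplies.

2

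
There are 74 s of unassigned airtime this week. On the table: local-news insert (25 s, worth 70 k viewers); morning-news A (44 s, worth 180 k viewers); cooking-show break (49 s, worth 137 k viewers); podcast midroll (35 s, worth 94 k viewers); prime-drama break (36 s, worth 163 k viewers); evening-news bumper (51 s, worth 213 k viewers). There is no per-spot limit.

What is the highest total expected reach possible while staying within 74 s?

326

Ranking by ratio (expected reach/s): prime-drama break 4.53, evening-news bumper 4.18, morning-news A 4.09.
Best packing: 2×prime-drama break — 72 s, 326 total.
Every other selection either busts 74 s or fails to beat 326.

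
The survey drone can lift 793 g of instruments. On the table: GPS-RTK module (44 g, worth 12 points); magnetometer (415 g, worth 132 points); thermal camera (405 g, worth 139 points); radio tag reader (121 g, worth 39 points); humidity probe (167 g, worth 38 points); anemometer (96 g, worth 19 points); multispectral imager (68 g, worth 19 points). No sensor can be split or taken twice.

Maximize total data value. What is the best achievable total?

235

Filling by ratio: GPS-RTK module + thermal camera + radio tag reader + anemometer + multispectral imager for 228, with 59 g left unused.
The 112 g tied up in GPS-RTK module and multispectral imager is better spent on humidity probe — total rises to 235 (789 g).
Thermal camera + radio tag reader + humidity probe + multispectral imager (761 g) also reaches 235 — a tie, but nothing goes higher.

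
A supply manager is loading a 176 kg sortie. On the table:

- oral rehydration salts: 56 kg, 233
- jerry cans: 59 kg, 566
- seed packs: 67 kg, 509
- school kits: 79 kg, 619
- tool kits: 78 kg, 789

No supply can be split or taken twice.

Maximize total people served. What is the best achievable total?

Filling by ratio: jerry cans + tool kits for 1355, with 39 kg left unused.
The 59 kg tied up in jerry cans is better spent on school kits — total rises to 1408 (157 kg).
The closest alternative, jerry cans + tool kits, reaches only 1355.

1408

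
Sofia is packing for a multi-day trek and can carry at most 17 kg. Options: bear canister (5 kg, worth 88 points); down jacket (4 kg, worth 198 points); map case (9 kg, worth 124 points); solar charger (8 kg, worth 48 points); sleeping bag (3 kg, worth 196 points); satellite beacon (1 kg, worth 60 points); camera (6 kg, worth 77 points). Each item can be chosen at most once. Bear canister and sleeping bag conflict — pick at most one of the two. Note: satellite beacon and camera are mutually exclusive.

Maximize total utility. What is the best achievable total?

Ranking by ratio (utility/kg): sleeping bag 65.33, satellite beacon 60.00, down jacket 49.50.
Best packing: down jacket + map case + sleeping bag + satellite beacon — 17 kg, 578 total.

578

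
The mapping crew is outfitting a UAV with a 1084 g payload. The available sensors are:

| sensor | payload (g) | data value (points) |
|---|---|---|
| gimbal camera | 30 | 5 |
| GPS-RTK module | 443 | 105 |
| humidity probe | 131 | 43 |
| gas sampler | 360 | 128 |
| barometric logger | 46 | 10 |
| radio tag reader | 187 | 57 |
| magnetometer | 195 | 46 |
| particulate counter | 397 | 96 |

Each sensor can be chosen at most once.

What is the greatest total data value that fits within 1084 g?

324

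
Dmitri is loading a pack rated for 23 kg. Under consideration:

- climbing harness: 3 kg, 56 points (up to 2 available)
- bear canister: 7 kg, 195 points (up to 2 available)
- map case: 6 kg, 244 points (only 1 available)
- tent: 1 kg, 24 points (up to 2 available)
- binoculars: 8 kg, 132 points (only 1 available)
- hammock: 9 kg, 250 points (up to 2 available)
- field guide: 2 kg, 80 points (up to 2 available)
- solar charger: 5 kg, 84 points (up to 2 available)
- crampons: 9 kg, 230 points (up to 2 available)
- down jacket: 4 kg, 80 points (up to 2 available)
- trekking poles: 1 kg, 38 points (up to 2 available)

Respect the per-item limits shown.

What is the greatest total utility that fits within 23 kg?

Filling by ratio: bear canister + map case + 2×tent + 2×field guide + 2×trekking poles for 723, with 2 kg left unused.
Dropping bear canister frees 7 kg; slotting in hammock (9 kg) lifts the total to 778 at 23 kg.
No other feasible combination exceeds 778.

778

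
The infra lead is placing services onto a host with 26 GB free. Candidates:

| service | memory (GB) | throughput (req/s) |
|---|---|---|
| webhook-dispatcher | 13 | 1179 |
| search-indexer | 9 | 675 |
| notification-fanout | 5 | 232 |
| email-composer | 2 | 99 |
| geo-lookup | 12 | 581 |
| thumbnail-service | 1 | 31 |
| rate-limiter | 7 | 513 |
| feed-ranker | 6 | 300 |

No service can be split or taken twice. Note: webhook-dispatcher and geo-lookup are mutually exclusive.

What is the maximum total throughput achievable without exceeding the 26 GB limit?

1992

Ranking by ratio (throughput/GB): webhook-dispatcher 90.69, search-indexer 75.00, rate-limiter 73.29.
Taking the top-ratio services first gives webhook-dispatcher + search-indexer + email-composer + thumbnail-service for 1984 (25 GB).
But webhook-dispatcher + rate-limiter + feed-ranker fits in 26 GB and reaches 1992.
Runner-up webhook-dispatcher + search-indexer + email-composer + thumbnail-service tops out at 1984.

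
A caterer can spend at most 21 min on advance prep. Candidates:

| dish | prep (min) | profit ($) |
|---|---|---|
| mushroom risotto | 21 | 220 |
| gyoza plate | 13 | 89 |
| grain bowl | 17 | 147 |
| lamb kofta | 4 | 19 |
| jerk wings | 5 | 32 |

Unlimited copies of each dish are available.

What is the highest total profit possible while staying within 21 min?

220

Mushroom risotto uses 21 of the 21 min and totals 220.
Every other selection either busts 21 min or fails to beat 220.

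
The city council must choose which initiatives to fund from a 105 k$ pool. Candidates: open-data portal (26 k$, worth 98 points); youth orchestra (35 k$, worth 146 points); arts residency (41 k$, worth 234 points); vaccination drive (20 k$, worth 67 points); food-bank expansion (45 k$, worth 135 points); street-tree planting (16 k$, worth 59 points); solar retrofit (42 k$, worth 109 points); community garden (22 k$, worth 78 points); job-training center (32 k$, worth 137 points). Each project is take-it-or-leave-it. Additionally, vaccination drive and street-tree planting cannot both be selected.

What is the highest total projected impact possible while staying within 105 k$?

Ranking by ratio (projected impact/k$): arts residency 5.71, job-training center 4.28, youth orchestra 4.17, open-data portal 3.77.
The ratio heuristic lands on open-data portal + arts residency + job-training center (469) but leaves 6 k$ idle.
Replace job-training center with youth orchestra: the trade gains 9 net, giving 478 at 102 k$.
An exhaustive check of the 512 subsets confirms 478.

478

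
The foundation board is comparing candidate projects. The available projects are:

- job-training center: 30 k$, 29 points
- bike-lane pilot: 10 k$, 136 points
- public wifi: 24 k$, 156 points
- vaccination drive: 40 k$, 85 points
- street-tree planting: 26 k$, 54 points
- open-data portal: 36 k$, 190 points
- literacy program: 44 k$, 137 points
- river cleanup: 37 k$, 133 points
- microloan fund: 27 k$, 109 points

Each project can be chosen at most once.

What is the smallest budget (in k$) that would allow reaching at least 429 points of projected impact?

70

Look for the lowest-budget combination reaching 429.
bike-lane pilot + public wifi + open-data portal reaches 482 using 70 k$.
No combination under 70 k$ hits 429.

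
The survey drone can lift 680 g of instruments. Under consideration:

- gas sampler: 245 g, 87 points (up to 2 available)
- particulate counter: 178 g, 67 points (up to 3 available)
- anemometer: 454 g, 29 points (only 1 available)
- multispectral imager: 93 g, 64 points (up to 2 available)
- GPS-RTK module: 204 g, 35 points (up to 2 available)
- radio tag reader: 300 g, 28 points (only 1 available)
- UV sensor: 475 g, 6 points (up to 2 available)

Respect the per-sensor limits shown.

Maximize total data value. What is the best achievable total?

Ranking by ratio (data value/g): multispectral imager 0.69, particulate counter 0.38, gas sampler 0.36, GPS-RTK module 0.17.
Greedy by ratio would take 2×particulate counter + 2×multispectral imager: 542 g used, total 262.
Dropping 2×particulate counter frees 356 g; slotting in 2×gas sampler (490 g) lifts the total to 302 at 676 g.
Nothing else within 680 g beats 302.

302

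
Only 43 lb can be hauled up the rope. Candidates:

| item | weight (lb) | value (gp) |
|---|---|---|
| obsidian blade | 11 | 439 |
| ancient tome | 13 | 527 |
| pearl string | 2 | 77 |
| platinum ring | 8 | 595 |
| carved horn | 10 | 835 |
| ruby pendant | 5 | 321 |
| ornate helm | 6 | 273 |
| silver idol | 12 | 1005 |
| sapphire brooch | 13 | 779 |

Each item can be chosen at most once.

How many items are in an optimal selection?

4

Optimal total is 3214.
One optimal bundle: platinum ring + carved horn + silver idol + sapphire brooch (43 lb).
All optima have 4 items.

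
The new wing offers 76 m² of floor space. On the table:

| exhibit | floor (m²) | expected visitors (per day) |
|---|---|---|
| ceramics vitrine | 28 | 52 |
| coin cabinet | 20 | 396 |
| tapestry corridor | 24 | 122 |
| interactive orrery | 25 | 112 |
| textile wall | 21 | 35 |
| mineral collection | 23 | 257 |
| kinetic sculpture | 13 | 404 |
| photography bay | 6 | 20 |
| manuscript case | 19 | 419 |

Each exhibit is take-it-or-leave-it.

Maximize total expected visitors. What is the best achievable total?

1476

Ranking by ratio (expected visitors/m²): kinetic sculpture 31.08, manuscript case 22.05, coin cabinet 19.80, mineral collection 11.17.
Coin cabinet + mineral collection + kinetic sculpture + manuscript case uses 75 of the 76 m² and totals 1476.
The closest alternative, coin cabinet + tapestry corridor + kinetic sculpture + manuscript case, reaches only 1341.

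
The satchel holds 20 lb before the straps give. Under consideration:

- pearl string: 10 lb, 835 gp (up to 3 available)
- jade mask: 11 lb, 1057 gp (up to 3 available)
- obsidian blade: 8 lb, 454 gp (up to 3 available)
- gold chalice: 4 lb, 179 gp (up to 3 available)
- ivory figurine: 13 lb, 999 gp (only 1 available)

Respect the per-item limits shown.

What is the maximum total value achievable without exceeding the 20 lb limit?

1670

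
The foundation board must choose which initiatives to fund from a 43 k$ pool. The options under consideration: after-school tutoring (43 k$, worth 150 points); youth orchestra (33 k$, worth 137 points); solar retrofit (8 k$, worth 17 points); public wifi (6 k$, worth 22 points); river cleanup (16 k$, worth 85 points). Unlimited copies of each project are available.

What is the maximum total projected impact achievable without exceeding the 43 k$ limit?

192

By projected impact per k$: river cleanup 5.31, youth orchestra 4.15, public wifi 3.67 lead.
Taking public wifi + 2×river cleanup: 38 k$ used, 192 in projected impact.
Nothing else within 43 k$ beats 192.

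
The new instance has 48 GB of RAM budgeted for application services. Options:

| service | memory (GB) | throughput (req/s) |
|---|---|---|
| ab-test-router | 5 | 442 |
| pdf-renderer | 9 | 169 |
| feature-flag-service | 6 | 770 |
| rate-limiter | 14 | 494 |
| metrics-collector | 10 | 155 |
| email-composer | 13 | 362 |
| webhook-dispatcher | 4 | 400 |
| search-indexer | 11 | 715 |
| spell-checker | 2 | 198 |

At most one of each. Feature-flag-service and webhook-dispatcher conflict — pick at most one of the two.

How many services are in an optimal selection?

Optimal total is 2788.
For example ab-test-router + pdf-renderer + feature-flag-service + rate-limiter + search-indexer + spell-checker achieves it, using 47 GB.
Any selection reaching 2788 contains exactly 6 services.

6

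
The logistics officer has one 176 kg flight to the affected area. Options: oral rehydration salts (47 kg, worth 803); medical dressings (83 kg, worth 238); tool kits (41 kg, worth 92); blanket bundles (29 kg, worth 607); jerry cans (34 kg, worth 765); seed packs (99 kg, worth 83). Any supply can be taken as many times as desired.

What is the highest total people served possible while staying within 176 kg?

By people served per kg: jerry cans 22.50, blanket bundles 20.93, oral rehydration salts 17.09 lead.
5×jerry cans uses 170 of the 176 kg and totals 3825.
No other feasible combination exceeds 3825.

3825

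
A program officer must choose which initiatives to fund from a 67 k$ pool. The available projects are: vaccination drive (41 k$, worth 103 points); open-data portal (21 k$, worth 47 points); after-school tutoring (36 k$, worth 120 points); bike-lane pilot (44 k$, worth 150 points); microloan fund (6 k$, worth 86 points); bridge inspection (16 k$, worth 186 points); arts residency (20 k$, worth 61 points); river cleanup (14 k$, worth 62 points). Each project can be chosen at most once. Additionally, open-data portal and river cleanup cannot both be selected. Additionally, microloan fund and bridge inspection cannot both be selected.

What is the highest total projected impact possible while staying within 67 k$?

368

Density check — microloan fund 14.33, bridge inspection 11.62, river cleanup 4.43 are the best per k$.
Taking after-school tutoring + bridge inspection + river cleanup: 66 k$ used, 368 in projected impact.
The spare 1 k$ is too small for any remaining project, and no feasible exchange beats 368.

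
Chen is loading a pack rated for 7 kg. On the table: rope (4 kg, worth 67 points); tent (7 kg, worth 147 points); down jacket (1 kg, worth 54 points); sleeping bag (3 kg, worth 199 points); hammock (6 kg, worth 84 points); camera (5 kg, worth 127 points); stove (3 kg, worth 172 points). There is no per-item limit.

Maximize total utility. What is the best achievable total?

Taking down jacket + 2×sleeping bag: 7 kg used, 452 in utility.
Nothing else within 7 kg beats 452.

452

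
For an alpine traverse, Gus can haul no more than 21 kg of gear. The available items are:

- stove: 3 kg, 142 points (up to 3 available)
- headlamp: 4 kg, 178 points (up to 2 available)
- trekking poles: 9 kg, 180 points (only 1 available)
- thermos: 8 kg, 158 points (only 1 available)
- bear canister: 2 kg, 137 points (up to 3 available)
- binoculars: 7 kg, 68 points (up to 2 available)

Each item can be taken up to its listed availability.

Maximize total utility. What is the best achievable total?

Ranking by ratio (utility/kg): bear canister 68.50, stove 47.33, headlamp 44.50, trekking poles 20.00.
Greedy by ratio would take 3×stove + headlamp + 3×bear canister: 19 kg used, total 1015.
Replace bear canister with headlamp: the trade gains 41 net, giving 1056 at 21 kg.
Every other selection either busts 21 kg or exceeds an availability limit or fails to beat 1056.

1056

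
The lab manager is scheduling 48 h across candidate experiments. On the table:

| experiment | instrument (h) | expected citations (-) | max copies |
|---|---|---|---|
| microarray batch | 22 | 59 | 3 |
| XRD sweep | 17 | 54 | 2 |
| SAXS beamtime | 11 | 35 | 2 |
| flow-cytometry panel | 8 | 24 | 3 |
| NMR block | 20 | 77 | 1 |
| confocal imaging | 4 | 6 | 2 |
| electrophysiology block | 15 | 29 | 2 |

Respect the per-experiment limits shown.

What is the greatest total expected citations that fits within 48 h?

Filling by ratio: 2×SAXS beamtime + NMR block + confocal imaging for 153, with 2 h left unused.
Replace SAXS beamtime and confocal imaging with XRD sweep: the trade gains 13 net, giving 166 at 48 h.
No other feasible combination exceeds 166.

166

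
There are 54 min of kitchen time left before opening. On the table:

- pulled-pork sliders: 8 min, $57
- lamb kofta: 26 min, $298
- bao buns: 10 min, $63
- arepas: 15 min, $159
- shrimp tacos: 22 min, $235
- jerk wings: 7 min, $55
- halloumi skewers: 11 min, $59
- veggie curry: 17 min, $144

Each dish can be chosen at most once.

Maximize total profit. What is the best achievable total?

Greedy by ratio would take lamb kofta + shrimp tacos: 48 min used, total 533.
Dropping lamb kofta frees 26 min; slotting in arepas + veggie curry (32 min) lifts the total to 538 at 54 min.
No other feasible combination exceeds 538.

538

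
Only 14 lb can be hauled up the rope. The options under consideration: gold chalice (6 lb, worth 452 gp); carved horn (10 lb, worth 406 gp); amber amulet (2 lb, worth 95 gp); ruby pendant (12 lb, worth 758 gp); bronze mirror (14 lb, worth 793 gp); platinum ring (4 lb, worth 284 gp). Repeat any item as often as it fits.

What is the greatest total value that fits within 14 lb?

Density check — gold chalice 75.33, platinum ring 71.00, ruby pendant 63.17, bronze mirror 56.64 are the best per lb.
Taking the top-ratio items first gives 2×gold chalice + amber amulet for 999 (14 lb).
The 8 lb tied up in gold chalice and amber amulet is better spent on 2×platinum ring — total rises to 1020 (14 lb).
That's the maximum — no swap from here does better than 1020.

1020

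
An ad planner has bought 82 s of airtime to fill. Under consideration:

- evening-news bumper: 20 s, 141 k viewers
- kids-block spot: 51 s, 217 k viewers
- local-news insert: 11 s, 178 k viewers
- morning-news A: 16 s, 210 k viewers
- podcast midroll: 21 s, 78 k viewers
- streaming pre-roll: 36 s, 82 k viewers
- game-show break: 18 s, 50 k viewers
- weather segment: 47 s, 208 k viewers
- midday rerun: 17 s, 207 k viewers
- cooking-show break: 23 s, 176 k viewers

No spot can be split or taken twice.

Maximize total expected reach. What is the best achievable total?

786

Density check — local-news insert 16.18, morning-news A 13.12, midday rerun 12.18 are the best per s.
Taking the top-ratio spots first gives local-news insert + morning-news A + midday rerun + cooking-show break for 771 (67 s).
Replace cooking-show break with evening-news bumper + game-show break: the trade gains 15 net, giving 786 at 82 s.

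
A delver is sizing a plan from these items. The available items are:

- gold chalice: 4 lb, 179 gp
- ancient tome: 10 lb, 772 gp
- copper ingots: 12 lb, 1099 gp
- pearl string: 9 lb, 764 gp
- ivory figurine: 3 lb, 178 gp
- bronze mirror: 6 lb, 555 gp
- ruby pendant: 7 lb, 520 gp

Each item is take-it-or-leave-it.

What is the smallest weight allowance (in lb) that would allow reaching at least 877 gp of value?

Look for the lowest-weight combination reaching 877.
Taking copper ingots gives 1099 (≥ 877) for 12 lb.
Below 12 lb the best achievable stays under 877.

12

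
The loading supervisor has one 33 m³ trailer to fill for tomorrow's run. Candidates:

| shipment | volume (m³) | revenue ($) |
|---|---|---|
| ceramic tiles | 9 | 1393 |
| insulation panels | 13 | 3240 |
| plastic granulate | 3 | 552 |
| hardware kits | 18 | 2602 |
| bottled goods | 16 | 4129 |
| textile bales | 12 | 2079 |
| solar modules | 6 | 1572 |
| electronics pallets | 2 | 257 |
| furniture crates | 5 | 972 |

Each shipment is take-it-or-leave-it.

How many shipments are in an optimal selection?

3

The maximum revenue within 33 m³ is 7921.
One optimal bundle: insulation panels + plastic granulate + bottled goods (32 m³).
Any selection reaching 7921 contains exactly 3 shipments.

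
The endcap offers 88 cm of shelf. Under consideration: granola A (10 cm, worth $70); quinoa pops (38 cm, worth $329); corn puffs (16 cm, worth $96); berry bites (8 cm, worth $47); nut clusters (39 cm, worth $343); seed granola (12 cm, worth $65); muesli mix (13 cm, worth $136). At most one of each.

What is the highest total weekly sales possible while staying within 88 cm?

Filling by ratio: granola A + corn puffs + berry bites + nut clusters + muesli mix for 692, with 2 cm left unused.
Dropping corn puffs and berry bites and muesli mix frees 37 cm; slotting in quinoa pops (38 cm) lifts the total to 742 at 87 cm.
Runner-up quinoa pops + berry bites + nut clusters tops out at 719.

742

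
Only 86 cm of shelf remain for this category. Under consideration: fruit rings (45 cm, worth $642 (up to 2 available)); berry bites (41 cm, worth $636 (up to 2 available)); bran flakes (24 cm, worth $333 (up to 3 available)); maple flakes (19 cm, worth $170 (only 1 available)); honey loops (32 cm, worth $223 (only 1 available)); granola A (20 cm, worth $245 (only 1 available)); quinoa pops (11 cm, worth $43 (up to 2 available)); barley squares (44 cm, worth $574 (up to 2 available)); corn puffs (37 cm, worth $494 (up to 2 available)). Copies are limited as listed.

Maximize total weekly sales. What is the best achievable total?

1278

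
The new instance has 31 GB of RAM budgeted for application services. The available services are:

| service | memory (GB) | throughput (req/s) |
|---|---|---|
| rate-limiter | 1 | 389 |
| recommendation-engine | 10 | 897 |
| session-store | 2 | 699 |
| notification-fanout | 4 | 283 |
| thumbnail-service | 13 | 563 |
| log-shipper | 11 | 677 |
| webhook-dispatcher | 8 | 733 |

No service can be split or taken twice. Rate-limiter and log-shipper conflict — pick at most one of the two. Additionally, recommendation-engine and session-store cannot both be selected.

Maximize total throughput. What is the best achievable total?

Density check — rate-limiter 389.00, session-store 349.50, webhook-dispatcher 91.62, recommendation-engine 89.70 are the best per GB.
Rate-limiter + session-store + notification-fanout + thumbnail-service + webhook-dispatcher uses 28 of the 31 GB and totals 2667.

2667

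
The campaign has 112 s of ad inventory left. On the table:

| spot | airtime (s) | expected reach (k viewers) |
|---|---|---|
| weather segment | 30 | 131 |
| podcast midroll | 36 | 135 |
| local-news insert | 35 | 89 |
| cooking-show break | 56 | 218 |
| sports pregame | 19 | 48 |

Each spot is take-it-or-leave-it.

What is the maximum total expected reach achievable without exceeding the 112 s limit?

401

Greedy by ratio would take weather segment + cooking-show break + sports pregame: 105 s used, total 397.
The 30 s tied up in weather segment is better spent on podcast midroll — total rises to 401 (111 s).
The closest alternative, weather segment + cooking-show break + sports pregame, reaches only 397.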